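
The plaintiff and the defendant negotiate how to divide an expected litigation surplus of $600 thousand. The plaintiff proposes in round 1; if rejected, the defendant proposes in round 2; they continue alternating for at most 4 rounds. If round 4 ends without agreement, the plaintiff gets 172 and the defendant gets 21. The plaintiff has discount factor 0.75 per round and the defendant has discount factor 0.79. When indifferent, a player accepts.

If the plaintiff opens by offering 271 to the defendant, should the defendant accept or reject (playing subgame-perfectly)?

Reject

Work out the defendant's continuation value if the offer is rejected.
Round 4 (the defendant proposes): the plaintiff gets 172 if talks fail, so the defendant offers 172 and keeps 428.
Round 3 (the plaintiff proposes): the defendant can get 428 next round, worth 0.79 × 428 = 338.12 now, so the plaintiff offers 338.12, keeping 261.88.
Round 2 (the defendant proposes): the plaintiff can get 261.88 next round, worth 0.75 × 261.88 = 196.41 now. The defendant offers 196.41 and keeps 600 − 196.41 = 403.59.
So by rejecting in round 1, the defendant gets 403.59 next round, worth 0.79 × 403.59 = 318.8361 now.
Offer 271 < 318.8361, so the defendant rejects.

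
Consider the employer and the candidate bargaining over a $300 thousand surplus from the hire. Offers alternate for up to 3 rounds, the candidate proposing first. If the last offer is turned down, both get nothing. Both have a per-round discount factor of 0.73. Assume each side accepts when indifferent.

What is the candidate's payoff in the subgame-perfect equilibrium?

240.87

Round 3 (the candidate proposes): rejection yields 0 for the employer; the candidate offers 0 and keeps 300.
Round 2 (the employer proposes): the candidate can get 300 next round, worth 0.73 × 300 = 219 now; the employer offers that and keeps 81.
Round 1 (the candidate proposes): the employer can get 81 next round, worth 0.73 × 81 = 59.13 now, so the candidate offers 59.13, keeping 240.87.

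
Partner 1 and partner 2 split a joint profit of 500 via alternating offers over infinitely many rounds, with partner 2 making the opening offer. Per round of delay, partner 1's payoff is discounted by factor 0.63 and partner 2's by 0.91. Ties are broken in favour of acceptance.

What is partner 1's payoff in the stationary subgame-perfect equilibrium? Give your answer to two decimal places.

66.44

In a stationary SPE each proposer offers the other exactly their discounted continuation value.
If partner 2 keeps x when proposing and partner 1 keeps y when proposing, then x = 500 − 0.63y and y = 500 − 0.91x.
Solving: x = 500(1 − 0.63) / (1 − 0.91·0.63) = 185 / 0.4267 ≈ 433.5599.
Partner 1 gets 500 − 433.5599 ≈ 66.4401.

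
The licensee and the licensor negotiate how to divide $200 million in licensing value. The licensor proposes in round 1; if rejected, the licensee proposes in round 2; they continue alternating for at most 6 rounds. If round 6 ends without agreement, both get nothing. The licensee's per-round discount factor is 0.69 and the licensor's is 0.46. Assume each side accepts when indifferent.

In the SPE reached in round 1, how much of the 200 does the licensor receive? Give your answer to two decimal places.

Round 6 (the licensee proposes): rejection yields 0 for the licensor; the licensee offers 0 and keeps 200.
Round 5 (the licensor proposes): the licensee can get 200 next round, worth 0.69 × 200 = 138 now; the licensor offers that and keeps 62.
Round 4 (the licensee proposes): the licensor can get 62 next round, worth 0.46 × 62 = 28.52 now. The licensee offers 28.52 and keeps 200 − 28.52 = 171.48.
Round 3 (the licensor proposes): the licensee can get 171.48 next round, worth 0.69 × 171.48 = 118.3212 now, so the licensor offers 118.3212, keeping 81.6788.
Round 2 (the licensee proposes): the licensor can get 81.6788 next round, worth 0.46 × 81.6788 = 37.572248 now; the licensee offers that and keeps 162.427752.
Round 1 (the licensor proposes): the licensee can get 162.427752 next round, worth 0.69 × 162.427752 = 112.07514888 now. The licensor offers 112.07514888 and keeps 200 − 112.07514888 = 87.92485112.

87.92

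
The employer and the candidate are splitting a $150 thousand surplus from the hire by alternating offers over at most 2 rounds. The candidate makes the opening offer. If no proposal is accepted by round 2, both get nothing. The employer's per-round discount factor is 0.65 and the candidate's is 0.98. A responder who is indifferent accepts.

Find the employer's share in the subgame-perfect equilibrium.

By backward induction:
Round 2 (the employer proposes): the candidate will accept anything ≥ 0, so the employer offers 0 and keeps 150.
Round 1 (the candidate proposes): the employer can get 150 next round, worth 0.65 × 150 = 97.5 now, so the candidate offers 97.5, keeping 52.5.

97.5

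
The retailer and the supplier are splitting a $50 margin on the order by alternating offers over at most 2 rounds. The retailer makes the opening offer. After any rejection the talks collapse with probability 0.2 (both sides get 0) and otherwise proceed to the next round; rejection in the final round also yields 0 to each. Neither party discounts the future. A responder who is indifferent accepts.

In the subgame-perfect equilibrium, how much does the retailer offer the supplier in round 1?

By backward induction:
Round 2 (the supplier proposes): rejection yields 0 for the retailer; the supplier offers 0 and keeps 50.
Round 1 (the retailer proposes): rejecting gives the supplier an expected 0.8 × 50 = 40. The retailer offers 40 and keeps 50 − 40 = 10.

40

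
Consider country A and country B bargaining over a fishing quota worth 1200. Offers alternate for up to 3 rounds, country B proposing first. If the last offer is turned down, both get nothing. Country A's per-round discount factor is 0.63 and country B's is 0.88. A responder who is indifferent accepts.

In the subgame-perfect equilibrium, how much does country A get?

90.72

Round 3 (country B proposes): country A will accept anything ≥ 0, so country B offers 0 and keeps 1200.
Round 2 (country A proposes): country B can get 1200 next round, worth 0.88 × 1200 = 1056 now. Country A offers 1056 and keeps 1200 − 1056 = 144.
Round 1 (country B proposes): country A can get 144 next round, worth 0.63 × 144 = 90.72 now. Country B offers 90.72 and keeps 1200 − 90.72 = 1109.28.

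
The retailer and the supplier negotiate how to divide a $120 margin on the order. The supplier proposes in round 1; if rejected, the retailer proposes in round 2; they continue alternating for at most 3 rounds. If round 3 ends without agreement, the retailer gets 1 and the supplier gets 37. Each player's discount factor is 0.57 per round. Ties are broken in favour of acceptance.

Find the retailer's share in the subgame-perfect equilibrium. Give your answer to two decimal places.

29.74

Round 3 (the supplier proposes): the retailer gets 1 if talks fail, so the supplier offers 1 and keeps 119.
Round 2 (the retailer proposes): the supplier can get 119 next round, worth 0.57 × 119 = 67.83 now. The retailer offers 67.83 and keeps 120 − 67.83 = 52.17.
Round 1 (the supplier proposes): the retailer can get 52.17 next round, worth 0.57 × 52.17 = 29.7369 now, so the supplier offers 29.7369, keeping 90.2631.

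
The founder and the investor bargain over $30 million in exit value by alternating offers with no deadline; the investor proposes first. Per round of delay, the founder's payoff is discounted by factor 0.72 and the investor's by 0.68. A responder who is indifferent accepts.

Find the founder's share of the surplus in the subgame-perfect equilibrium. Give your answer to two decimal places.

When the investor proposes, the founder accepts any offer worth at least 0.72 times what the founder would get by proposing next round; and vice versa.
This gives x = 30 − 0.72y and y = 30 − 0.68x, where x and y are each side's share when it proposes.
Hence (1 − 0.72·0.68)x = 30(1 − 0.72), i.e. 0.5104·x = 8.4.
x ≈ 16.4577; the founder's share is 30 − x ≈ 13.5423.

13.54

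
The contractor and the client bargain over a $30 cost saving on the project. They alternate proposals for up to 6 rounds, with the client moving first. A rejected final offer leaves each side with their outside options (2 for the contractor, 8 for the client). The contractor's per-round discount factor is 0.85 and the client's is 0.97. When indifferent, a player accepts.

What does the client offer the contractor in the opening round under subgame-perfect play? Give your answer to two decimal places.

14.11

Solve by backward induction from round 6.
Round 6 (the contractor proposes): the client gets 8 if talks fail, so the contractor offers 8 and keeps 22.
Round 5 (the client proposes): the contractor can get 22 next round, worth 0.85 × 22 = 18.7 now. The client offers 18.7 and keeps 30 − 18.7 = 11.3.
Round 4 (the contractor proposes): the client can get 11.3 next round, worth 0.97 × 11.3 = 10.961 now; the contractor offers that and keeps 19.039.
Round 3 (the client proposes): the contractor can get 19.039 next round, worth 0.85 × 19.039 = 16.18315 now. The client offers 16.18315 and keeps 30 − 16.18315 = 13.81685.
Round 2 (the contractor proposes): the client can get 13.81685 next round, worth 0.97 × 13.81685 = 13.4023445 now; the contractor offers that and keeps 16.5976555.
Round 1 (the client proposes): the contractor can get 16.5976555 next round, worth 0.85 × 16.5976555 = 14.108007175 now. The client offers 14.108007175 and keeps 30 − 14.108007175 = 15.891992825.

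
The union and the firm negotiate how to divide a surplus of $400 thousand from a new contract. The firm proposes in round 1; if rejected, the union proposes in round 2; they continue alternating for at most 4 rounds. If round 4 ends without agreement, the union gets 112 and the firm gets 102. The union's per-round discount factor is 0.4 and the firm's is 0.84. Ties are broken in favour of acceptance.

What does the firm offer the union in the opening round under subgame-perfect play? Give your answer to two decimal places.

Round 4 (the union proposes): the firm gets 102 if talks fail, so the union offers 102 and keeps 298.
Round 3 (the firm proposes): the union can get 298 next round, worth 0.4 × 298 = 119.2 now. The firm offers 119.2 and keeps 400 − 119.2 = 280.8.
Round 2 (the union proposes): the firm can get 280.8 next round, worth 0.84 × 280.8 = 235.872 now, so the union offers 235.872, keeping 164.128.
Round 1 (the firm proposes): the union can get 164.128 next round, worth 0.4 × 164.128 = 65.6512 now. The firm offers 65.6512 and keeps 400 − 65.6512 = 334.3488.

65.65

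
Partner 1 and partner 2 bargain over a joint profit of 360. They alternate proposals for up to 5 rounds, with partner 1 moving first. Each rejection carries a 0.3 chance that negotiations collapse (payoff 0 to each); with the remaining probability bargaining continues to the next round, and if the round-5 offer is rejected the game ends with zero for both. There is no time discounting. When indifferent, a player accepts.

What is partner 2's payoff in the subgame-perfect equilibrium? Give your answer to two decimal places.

112.64

By backward induction:
Round 5 (partner 1 proposes): partner 2 will accept anything ≥ 0, so partner 1 offers 0 and keeps 360.
Round 4 (partner 2 proposes): rejecting gives partner 1 an expected 0.7 × 360 = 252; partner 2 offers that and keeps 108.
Round 3 (partner 1 proposes): rejecting gives partner 2 an expected 0.7 × 108 = 75.6; partner 1 offers that and keeps 284.4.
Round 2 (partner 2 proposes): rejecting gives partner 1 an expected 0.7 × 284.4 = 199.08. Partner 2 offers 199.08 and keeps 360 − 199.08 = 160.92.
Round 1 (partner 1 proposes): rejecting gives partner 2 an expected 0.7 × 160.92 = 112.644, so partner 1 offers 112.644, keeping 247.356.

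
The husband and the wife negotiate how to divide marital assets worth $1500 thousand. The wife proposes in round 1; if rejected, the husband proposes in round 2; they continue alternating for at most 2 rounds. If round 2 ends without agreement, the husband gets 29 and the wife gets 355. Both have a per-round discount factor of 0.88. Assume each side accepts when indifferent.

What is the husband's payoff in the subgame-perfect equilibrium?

Round 2 (the husband proposes): the wife gets 355 if talks fail, so the husband offers 355 and keeps 1145.
Round 1 (the wife proposes): the husband can get 1145 next round, worth 0.88 × 1145 = 1007.6 now. The wife offers 1007.6 and keeps 1500 − 1007.6 = 492.4.

1007.6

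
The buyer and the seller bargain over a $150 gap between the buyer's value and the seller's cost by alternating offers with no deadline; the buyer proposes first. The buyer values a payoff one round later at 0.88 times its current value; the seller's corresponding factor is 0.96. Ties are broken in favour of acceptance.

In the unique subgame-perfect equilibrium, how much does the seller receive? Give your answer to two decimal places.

When the buyer proposes, the seller accepts any offer worth at least 0.96 times what the seller would get by proposing next round; and vice versa.
This gives x = 150 − 0.96y and y = 150 − 0.88x, where x and y are each side's share when it proposes.
Hence (1 − 0.96·0.88)x = 150(1 − 0.96), i.e. 0.1552·x = 6.
x ≈ 38.6598; the seller's share is 150 − x ≈ 111.3402.

111.34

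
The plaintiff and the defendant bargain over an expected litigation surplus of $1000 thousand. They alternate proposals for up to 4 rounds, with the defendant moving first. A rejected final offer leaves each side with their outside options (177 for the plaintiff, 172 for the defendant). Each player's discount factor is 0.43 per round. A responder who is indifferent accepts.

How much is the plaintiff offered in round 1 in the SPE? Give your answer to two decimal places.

310.93

Solve by backward induction from round 4.
Round 4 (the plaintiff proposes): the defendant gets 172 if talks fail, so the plaintiff offers 172 and keeps 828.
Round 3 (the defendant proposes): the plaintiff can get 828 next round, worth 0.43 × 828 = 356.04 now; the defendant offers that and keeps 643.96.
Round 2 (the plaintiff proposes): the defendant can get 643.96 next round, worth 0.43 × 643.96 = 276.9028 now; the plaintiff offers that and keeps 723.0972.
Round 1 (the defendant proposes): the plaintiff can get 723.0972 next round, worth 0.43 × 723.0972 = 310.931796 now. The defendant offers 310.931796 and keeps 1000 − 310.931796 = 689.068204.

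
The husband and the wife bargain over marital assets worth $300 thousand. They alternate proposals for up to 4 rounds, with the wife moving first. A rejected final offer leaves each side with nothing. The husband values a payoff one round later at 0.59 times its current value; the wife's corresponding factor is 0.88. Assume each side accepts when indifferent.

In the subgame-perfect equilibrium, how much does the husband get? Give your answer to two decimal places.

Round 4 (the husband proposes): the wife will accept anything ≥ 0, so the husband offers 0 and keeps 300.
Round 3 (the wife proposes): the husband can get 300 next round, worth 0.59 × 300 = 177 now. The wife offers 177 and keeps 300 − 177 = 123.
Round 2 (the husband proposes): the wife can get 123 next round, worth 0.88 × 123 = 108.24 now; the husband offers that and keeps 191.76.
Round 1 (the wife proposes): the husband can get 191.76 next round, worth 0.59 × 191.76 = 113.1384 now. The wife offers 113.1384 and keeps 300 − 113.1384 = 186.8616.

113.14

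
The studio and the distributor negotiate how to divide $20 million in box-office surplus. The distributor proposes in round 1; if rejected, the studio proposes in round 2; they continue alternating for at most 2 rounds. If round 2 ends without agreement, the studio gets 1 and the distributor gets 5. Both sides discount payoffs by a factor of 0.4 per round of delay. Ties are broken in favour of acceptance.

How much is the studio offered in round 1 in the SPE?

Round 2 (the studio proposes): the distributor gets 5 if talks fail, so the studio offers 5 and keeps 15.
Round 1 (the distributor proposes): the studio can get 15 next round, worth 0.4 × 15 = 6 now, so the distributor offers 6, keeping 14.

6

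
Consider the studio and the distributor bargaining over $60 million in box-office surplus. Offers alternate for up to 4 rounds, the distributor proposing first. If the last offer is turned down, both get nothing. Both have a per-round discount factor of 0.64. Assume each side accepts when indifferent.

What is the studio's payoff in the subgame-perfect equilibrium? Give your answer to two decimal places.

29.55

Round 4 (the studio proposes): rejection yields 0 for the distributor; the studio offers 0 and keeps 60.
Round 3 (the distributor proposes): the studio can get 60 next round, worth 0.64 × 60 = 38.4 now, so the distributor offers 38.4, keeping 21.6.
Round 2 (the studio proposes): the distributor can get 21.6 next round, worth 0.64 × 21.6 = 13.824 now. The studio offers 13.824 and keeps 60 − 13.824 = 46.176.
Round 1 (the distributor proposes): the studio can get 46.176 next round, worth 0.64 × 46.176 = 29.55264 now, so the distributor offers 29.55264, keeping 30.44736.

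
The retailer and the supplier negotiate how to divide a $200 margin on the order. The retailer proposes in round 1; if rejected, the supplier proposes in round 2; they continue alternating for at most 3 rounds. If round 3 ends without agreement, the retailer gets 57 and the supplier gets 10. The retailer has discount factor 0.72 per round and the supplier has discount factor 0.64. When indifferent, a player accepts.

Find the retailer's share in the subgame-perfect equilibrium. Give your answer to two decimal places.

Round 3 (the retailer proposes): the supplier gets 10 if talks fail, so the retailer offers 10 and keeps 190.
Round 2 (the supplier proposes): the retailer can get 190 next round, worth 0.72 × 190 = 136.8 now, so the supplier offers 136.8, keeping 63.2.
Round 1 (the retailer proposes): the supplier can get 63.2 next round, worth 0.64 × 63.2 = 40.448 now. The retailer offers 40.448 and keeps 200 − 40.448 = 159.552.

159.55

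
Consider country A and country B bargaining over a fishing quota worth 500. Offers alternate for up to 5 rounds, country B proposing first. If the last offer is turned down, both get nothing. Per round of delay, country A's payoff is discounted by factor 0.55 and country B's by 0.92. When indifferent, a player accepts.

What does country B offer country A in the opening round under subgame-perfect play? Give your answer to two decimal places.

Round 5 (country B proposes): rejection yields 0 for country A; country B offers 0 and keeps 500.
Round 4 (country A proposes): country B can get 500 next round, worth 0.92 × 500 = 460 now; country A offers that and keeps 40.
Round 3 (country B proposes): country A can get 40 next round, worth 0.55 × 40 = 22 now. Country B offers 22 and keeps 500 − 22 = 478.
Round 2 (country A proposes): country B can get 478 next round, worth 0.92 × 478 = 439.76 now, so country A offers 439.76, keeping 60.24.
Round 1 (country B proposes): country A can get 60.24 next round, worth 0.55 × 60.24 = 33.132 now; country B offers that and keeps 466.868.

33.13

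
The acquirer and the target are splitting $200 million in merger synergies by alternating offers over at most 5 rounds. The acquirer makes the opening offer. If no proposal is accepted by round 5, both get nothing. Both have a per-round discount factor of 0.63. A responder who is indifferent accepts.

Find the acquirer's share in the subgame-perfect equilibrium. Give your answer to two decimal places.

Round 5 (the acquirer proposes): the target will accept anything ≥ 0, so the acquirer offers 0 and keeps 200.
Round 4 (the target proposes): the acquirer can get 200 next round, worth 0.63 × 200 = 126 now, so the target offers 126, keeping 74.
Round 3 (the acquirer proposes): the target can get 74 next round, worth 0.63 × 74 = 46.62 now, so the acquirer offers 46.62, keeping 153.38.
Round 2 (the target proposes): the acquirer can get 153.38 next round, worth 0.63 × 153.38 = 96.6294 now, so the target offers 96.6294, keeping 103.3706.
Round 1 (the acquirer proposes): the target can get 103.3706 next round, worth 0.63 × 103.3706 = 65.123478 now, so the acquirer offers 65.123478, keeping 134.876522.

134.88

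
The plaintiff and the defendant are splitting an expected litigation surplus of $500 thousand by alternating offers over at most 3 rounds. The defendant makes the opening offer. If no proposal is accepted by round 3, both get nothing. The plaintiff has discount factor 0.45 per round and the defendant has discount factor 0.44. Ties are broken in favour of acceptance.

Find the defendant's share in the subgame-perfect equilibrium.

Round 3 (the defendant proposes): the plaintiff will accept anything ≥ 0, so the defendant offers 0 and keeps 500.
Round 2 (the plaintiff proposes): the defendant can get 500 next round, worth 0.44 × 500 = 220 now. The plaintiff offers 220 and keeps 500 − 220 = 280.
Round 1 (the defendant proposes): the plaintiff can get 280 next round, worth 0.45 × 280 = 126 now; the defendant offers that and keeps 374.

374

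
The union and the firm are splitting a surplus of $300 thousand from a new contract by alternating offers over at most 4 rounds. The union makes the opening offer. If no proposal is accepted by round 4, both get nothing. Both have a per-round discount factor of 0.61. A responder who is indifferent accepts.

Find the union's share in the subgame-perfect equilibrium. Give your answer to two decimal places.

160.54

Solve by backward induction from round 4.
Round 4 (the firm proposes): the union will accept anything ≥ 0, so the firm offers 0 and keeps 300.
Round 3 (the union proposes): the firm can get 300 next round, worth 0.61 × 300 = 183 now. The union offers 183 and keeps 300 − 183 = 117.
Round 2 (the firm proposes): the union can get 117 next round, worth 0.61 × 117 = 71.37 now; the firm offers that and keeps 228.63.
Round 1 (the union proposes): the firm can get 228.63 next round, worth 0.61 × 228.63 = 139.4643 now. The union offers 139.4643 and keeps 300 − 139.4643 = 160.5357.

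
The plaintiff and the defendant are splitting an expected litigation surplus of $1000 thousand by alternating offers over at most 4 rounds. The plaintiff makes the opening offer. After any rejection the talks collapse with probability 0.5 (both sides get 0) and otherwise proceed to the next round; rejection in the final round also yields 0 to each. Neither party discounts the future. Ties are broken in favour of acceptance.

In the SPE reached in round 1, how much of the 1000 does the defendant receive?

375

By backward induction:
Round 4 (the defendant proposes): rejection yields 0 for the plaintiff; the defendant offers 0 and keeps 1000.
Round 3 (the plaintiff proposes): rejecting gives the defendant an expected 0.5 × 1000 = 500. The plaintiff offers 500 and keeps 1000 − 500 = 500.
Round 2 (the defendant proposes): rejecting gives the plaintiff an expected 0.5 × 500 = 250; the defendant offers that and keeps 750.
Round 1 (the plaintiff proposes): rejecting gives the defendant an expected 0.5 × 750 = 375. The plaintiff offers 375 and keeps 1000 − 375 = 625.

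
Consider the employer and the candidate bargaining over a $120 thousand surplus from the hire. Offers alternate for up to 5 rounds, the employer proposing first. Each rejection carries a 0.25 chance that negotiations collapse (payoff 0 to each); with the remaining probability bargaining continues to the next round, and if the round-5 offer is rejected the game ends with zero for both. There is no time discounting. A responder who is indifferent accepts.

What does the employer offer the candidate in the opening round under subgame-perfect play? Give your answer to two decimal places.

Round 5 (the employer proposes): rejection yields 0 for the candidate; the employer offers 0 and keeps 120.
Round 4 (the candidate proposes): rejecting gives the employer an expected 0.75 × 120 = 90; the candidate offers that and keeps 30.
Round 3 (the employer proposes): rejecting gives the candidate an expected 0.75 × 30 = 22.5. The employer offers 22.5 and keeps 120 − 22.5 = 97.5.
Round 2 (the candidate proposes): rejecting gives the employer an expected 0.75 × 97.5 = 73.125, so the candidate offers 73.125, keeping 46.875.
Round 1 (the employer proposes): rejecting gives the candidate an expected 0.75 × 46.875 = 35.15625; the employer offers that and keeps 84.84375.

35.16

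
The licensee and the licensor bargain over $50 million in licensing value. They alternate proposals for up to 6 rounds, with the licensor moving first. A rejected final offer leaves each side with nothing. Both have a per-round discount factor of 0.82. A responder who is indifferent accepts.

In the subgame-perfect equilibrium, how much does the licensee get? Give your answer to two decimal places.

30.88

Round 6 (the licensee proposes): the licensor will accept anything ≥ 0, so the licensee offers 0 and keeps 50.
Round 5 (the licensor proposes): the licensee can get 50 next round, worth 0.82 × 50 = 41 now. The licensor offers 41 and keeps 50 − 41 = 9.
Round 4 (the licensee proposes): the licensor can get 9 next round, worth 0.82 × 9 = 7.38 now. The licensee offers 7.38 and keeps 50 − 7.38 = 42.62.
Round 3 (the licensor proposes): the licensee can get 42.62 next round, worth 0.82 × 42.62 = 34.9484 now; the licensor offers that and keeps 15.0516.
Round 2 (the licensee proposes): the licensor can get 15.0516 next round, worth 0.82 × 15.0516 = 12.342312 now; the licensee offers that and keeps 37.657688.
Round 1 (the licensor proposes): the licensee can get 37.657688 next round, worth 0.82 × 37.657688 = 30.87930416 now, so the licensor offers 30.87930416, keeping 19.12069584.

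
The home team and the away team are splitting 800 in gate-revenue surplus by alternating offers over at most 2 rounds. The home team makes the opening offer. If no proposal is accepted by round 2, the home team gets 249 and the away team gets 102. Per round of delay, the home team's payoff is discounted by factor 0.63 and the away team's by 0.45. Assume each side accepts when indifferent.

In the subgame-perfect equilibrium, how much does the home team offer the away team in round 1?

Round 2 (the away team proposes): the home team gets 249 if talks fail, so the away team offers 249 and keeps 551.
Round 1 (the home team proposes): the away team can get 551 next round, worth 0.45 × 551 = 247.95 now. The home team offers 247.95 and keeps 800 − 247.95 = 552.05.

247.95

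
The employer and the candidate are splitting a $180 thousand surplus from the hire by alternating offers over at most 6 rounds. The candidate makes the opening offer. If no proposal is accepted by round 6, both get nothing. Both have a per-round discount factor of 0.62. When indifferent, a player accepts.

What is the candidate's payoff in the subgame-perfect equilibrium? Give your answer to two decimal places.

Round 6 (the employer proposes): rejection yields 0 for the candidate; the employer offers 0 and keeps 180.
Round 5 (the candidate proposes): the employer can get 180 next round, worth 0.62 × 180 = 111.6 now. The candidate offers 111.6 and keeps 180 − 111.6 = 68.4.
Round 4 (the employer proposes): the candidate can get 68.4 next round, worth 0.62 × 68.4 = 42.408 now, so the employer offers 42.408, keeping 137.592.
Round 3 (the candidate proposes): the employer can get 137.592 next round, worth 0.62 × 137.592 = 85.30704 now. The candidate offers 85.30704 and keeps 180 − 85.30704 = 94.69296.
Round 2 (the employer proposes): the candidate can get 94.69296 next round, worth 0.62 × 94.69296 = 58.7096352 now, so the employer offers 58.7096352, keeping 121.2903648.
Round 1 (the candidate proposes): the employer can get 121.2903648 next round, worth 0.62 × 121.2903648 = 75.200026176 now; the candidate offers that and keeps 104.799973824.

104.80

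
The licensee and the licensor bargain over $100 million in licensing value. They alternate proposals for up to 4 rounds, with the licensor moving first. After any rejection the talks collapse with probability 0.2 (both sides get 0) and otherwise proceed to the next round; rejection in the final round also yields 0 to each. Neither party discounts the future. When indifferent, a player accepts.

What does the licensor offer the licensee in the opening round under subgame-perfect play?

By backward induction:
Round 4 (the licensee proposes): rejection yields 0 for the licensor; the licensee offers 0 and keeps 100.
Round 3 (the licensor proposes): rejecting gives the licensee an expected 0.8 × 100 = 80. The licensor offers 80 and keeps 100 − 80 = 20.
Round 2 (the licensee proposes): rejecting gives the licensor an expected 0.8 × 20 = 16. The licensee offers 16 and keeps 100 − 16 = 84.
Round 1 (the licensor proposes): rejecting gives the licensee an expected 0.8 × 84 = 67.2. The licensor offers 67.2 and keeps 100 − 67.2 = 32.8.

67.2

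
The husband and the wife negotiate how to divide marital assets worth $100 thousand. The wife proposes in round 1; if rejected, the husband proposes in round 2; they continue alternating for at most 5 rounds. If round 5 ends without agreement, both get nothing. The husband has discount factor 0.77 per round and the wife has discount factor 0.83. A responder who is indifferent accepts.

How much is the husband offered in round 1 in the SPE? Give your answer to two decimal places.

21.46

Solve by backward induction from round 5.
Round 5 (the wife proposes): rejection yields 0 for the husband; the wife offers 0 and keeps 100.
Round 4 (the husband proposes): the wife can get 100 next round, worth 0.83 × 100 = 83 now. The husband offers 83 and keeps 100 − 83 = 17.
Round 3 (the wife proposes): the husband can get 17 next round, worth 0.77 × 17 = 13.09 now, so the wife offers 13.09, keeping 86.91.
Round 2 (the husband proposes): the wife can get 86.91 next round, worth 0.83 × 86.91 = 72.1353 now. The husband offers 72.1353 and keeps 100 − 72.1353 = 27.8647.
Round 1 (the wife proposes): the husband can get 27.8647 next round, worth 0.77 × 27.8647 = 21.455819 now, so the wife offers 21.455819, keeping 78.544181.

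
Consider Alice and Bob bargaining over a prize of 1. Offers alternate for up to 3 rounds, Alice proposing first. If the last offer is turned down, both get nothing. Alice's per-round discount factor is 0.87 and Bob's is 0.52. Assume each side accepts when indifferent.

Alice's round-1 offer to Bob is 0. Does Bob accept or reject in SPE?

Round 3 (Alice proposes): rejection yields 0 for Bob; Alice offers 0 and keeps 1.
Round 2 (Bob proposes): Alice can get 1 next round, worth 0.87 × 1 = 0.87 now, so Bob offers 0.87, keeping 0.13.
So by rejecting in round 1, Bob gets 0.13 next round, worth 0.52 × 0.13 = 0.0676 now.
Offer 0 < 0.0676, so Bob rejects.

Reject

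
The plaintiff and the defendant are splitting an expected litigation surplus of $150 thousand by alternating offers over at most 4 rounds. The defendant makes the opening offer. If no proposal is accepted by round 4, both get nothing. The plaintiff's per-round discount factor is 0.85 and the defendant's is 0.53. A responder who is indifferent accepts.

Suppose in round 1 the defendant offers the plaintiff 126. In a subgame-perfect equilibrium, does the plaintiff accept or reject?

Round 4 (the plaintiff proposes): rejection yields 0 for the defendant; the plaintiff offers 0 and keeps 150.
Round 3 (the defendant proposes): the plaintiff can get 150 next round, worth 0.85 × 150 = 127.5 now, so the defendant offers 127.5, keeping 22.5.
Round 2 (the plaintiff proposes): the defendant can get 22.5 next round, worth 0.53 × 22.5 = 11.925 now, so the plaintiff offers 11.925, keeping 138.075.
So by rejecting in round 1, the plaintiff gets 138.075 next round, worth 0.85 × 138.075 = 117.36375 now.
Offer 126 ≥ 117.36375, so the plaintiff accepts.

Accept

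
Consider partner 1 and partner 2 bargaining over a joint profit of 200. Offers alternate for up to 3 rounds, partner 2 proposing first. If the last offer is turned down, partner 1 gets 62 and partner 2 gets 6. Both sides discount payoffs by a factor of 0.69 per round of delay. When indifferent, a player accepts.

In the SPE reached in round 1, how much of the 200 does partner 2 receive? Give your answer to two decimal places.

Round 3 (partner 2 proposes): partner 1 gets 62 if talks fail, so partner 2 offers 62 and keeps 138.
Round 2 (partner 1 proposes): partner 2 can get 138 next round, worth 0.69 × 138 = 95.22 now; partner 1 offers that and keeps 104.78.
Round 1 (partner 2 proposes): partner 1 can get 104.78 next round, worth 0.69 × 104.78 = 72.2982 now, so partner 2 offers 72.2982, keeping 127.7018.

127.70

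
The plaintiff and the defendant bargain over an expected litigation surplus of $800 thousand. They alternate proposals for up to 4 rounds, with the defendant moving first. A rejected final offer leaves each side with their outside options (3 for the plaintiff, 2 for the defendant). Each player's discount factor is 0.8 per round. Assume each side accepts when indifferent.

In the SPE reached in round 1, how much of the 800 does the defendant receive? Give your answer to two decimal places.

263.42

Round 4 (the plaintiff proposes): the defendant gets 2 if talks fail, so the plaintiff offers 2 and keeps 798.
Round 3 (the defendant proposes): the plaintiff can get 798 next round, worth 0.8 × 798 = 638.4 now, so the defendant offers 638.4, keeping 161.6.
Round 2 (the plaintiff proposes): the defendant can get 161.6 next round, worth 0.8 × 161.6 = 129.28 now, so the plaintiff offers 129.28, keeping 670.72.
Round 1 (the defendant proposes): the plaintiff can get 670.72 next round, worth 0.8 × 670.72 = 536.576 now. The defendant offers 536.576 and keeps 800 − 536.576 = 263.424.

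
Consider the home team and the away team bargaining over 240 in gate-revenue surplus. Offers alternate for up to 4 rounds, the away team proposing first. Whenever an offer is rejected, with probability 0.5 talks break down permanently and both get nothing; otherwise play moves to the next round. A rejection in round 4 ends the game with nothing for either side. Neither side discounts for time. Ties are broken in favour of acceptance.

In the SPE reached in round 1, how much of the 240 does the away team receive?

Round 4 (the home team proposes): the away team will accept anything ≥ 0, so the home team offers 0 and keeps 240.
Round 3 (the away team proposes): rejecting gives the home team an expected 0.5 × 240 = 120, so the away team offers 120, keeping 120.
Round 2 (the home team proposes): rejecting gives the away team an expected 0.5 × 120 = 60; the home team offers that and keeps 180.
Round 1 (the away team proposes): rejecting gives the home team an expected 0.5 × 180 = 90, so the away team offers 90, keeping 150.

150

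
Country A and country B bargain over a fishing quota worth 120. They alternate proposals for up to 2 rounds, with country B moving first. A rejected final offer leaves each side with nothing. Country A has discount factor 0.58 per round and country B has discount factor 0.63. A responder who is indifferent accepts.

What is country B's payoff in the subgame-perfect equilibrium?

50.4

Round 2 (country A proposes): country B will accept anything ≥ 0, so country A offers 0 and keeps 120.
Round 1 (country B proposes): country A can get 120 next round, worth 0.58 × 120 = 69.6 now, so country B offers 69.6, keeping 50.4.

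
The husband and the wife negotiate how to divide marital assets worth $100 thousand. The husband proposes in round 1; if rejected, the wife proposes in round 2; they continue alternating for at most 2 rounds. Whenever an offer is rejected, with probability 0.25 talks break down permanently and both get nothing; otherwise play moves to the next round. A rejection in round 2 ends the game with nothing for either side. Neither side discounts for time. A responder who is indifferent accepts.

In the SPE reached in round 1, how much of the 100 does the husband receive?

25

By backward induction:
Round 2 (the wife proposes): the husband will accept anything ≥ 0, so the wife offers 0 and keeps 100.
Round 1 (the husband proposes): rejecting gives the wife an expected 0.75 × 100 = 75; the husband offers that and keeps 25.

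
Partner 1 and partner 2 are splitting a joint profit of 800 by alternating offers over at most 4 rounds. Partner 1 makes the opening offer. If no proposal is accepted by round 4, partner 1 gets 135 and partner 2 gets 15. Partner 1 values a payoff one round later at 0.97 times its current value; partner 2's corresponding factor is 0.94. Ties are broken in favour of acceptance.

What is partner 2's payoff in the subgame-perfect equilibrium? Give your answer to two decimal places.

Round 4 (partner 2 proposes): partner 1 gets 135 if talks fail, so partner 2 offers 135 and keeps 665.
Round 3 (partner 1 proposes): partner 2 can get 665 next round, worth 0.94 × 665 = 625.1 now; partner 1 offers that and keeps 174.9.
Round 2 (partner 2 proposes): partner 1 can get 174.9 next round, worth 0.97 × 174.9 = 169.653 now, so partner 2 offers 169.653, keeping 630.347.
Round 1 (partner 1 proposes): partner 2 can get 630.347 next round, worth 0.94 × 630.347 = 592.52618 now; partner 1 offers that and keeps 207.47382.

592.53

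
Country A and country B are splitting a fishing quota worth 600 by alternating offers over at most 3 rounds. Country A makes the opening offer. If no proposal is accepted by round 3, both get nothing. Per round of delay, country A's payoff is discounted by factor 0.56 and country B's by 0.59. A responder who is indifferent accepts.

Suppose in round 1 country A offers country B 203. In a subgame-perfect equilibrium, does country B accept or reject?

Round 3 (country A proposes): rejection yields 0 for country B; country A offers 0 and keeps 600.
Round 2 (country B proposes): country A can get 600 next round, worth 0.56 × 600 = 336 now, so country B offers 336, keeping 264.
So by rejecting in round 1, country B gets 264 next round, worth 0.59 × 264 = 155.76 now.
Offer 203 ≥ 155.76, so country B accepts.

Accept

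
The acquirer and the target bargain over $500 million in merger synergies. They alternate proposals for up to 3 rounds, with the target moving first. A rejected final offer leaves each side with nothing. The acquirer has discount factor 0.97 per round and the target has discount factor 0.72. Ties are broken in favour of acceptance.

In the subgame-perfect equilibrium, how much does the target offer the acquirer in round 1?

135.8

Solve by backward induction from round 3.
Round 3 (the target proposes): rejection yields 0 for the acquirer; the target offers 0 and keeps 500.
Round 2 (the acquirer proposes): the target can get 500 next round, worth 0.72 × 500 = 360 now; the acquirer offers that and keeps 140.
Round 1 (the target proposes): the acquirer can get 140 next round, worth 0.97 × 140 = 135.8 now. The target offers 135.8 and keeps 500 − 135.8 = 364.2.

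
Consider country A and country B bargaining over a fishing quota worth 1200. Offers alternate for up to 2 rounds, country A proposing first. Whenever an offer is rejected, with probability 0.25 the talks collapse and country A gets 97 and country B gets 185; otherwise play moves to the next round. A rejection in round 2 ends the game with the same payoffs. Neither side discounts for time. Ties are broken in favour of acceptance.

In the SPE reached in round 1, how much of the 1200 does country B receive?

873.5

Round 2 (country B proposes): country A gets 97 if talks fail, so country B offers 97 and keeps 1103.
Round 1 (country A proposes): rejecting gives country B an expected 0.75 × 1103 + 0.25 × 185 = 873.5; country A offers that and keeps 326.5.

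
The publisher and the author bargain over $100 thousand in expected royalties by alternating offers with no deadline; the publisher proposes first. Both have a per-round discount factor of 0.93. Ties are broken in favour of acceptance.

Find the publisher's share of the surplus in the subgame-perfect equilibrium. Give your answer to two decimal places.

Let x be the publisher's share when the publisher proposes and y be the author's share when the author proposes.
The author accepts iff offered ≥ 0.93·y, so x = 100 − 0.93y. Symmetrically y = 100 − 0.93x.
Substituting: x = 100 − 0.93(100 − 0.93x), giving x(1 − 0.93·0.93) = 100(1 − 0.93).
So x = 100 × 0.07 / 0.1351 ≈ 51.8135, and the author receives 100 − x ≈ 48.1865.

51.81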